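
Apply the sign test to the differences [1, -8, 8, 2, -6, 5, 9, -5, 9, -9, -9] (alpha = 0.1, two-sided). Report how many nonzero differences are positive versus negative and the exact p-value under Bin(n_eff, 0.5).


Step 1: Discard zero differences. Original n = 11; n_eff = number of nonzero differences = 11.
Nonzero differences (with sign): +1, -8, +8, +2, -6, +5, +9, -5, +9, -9, -9
Step 2: Count signs: positive = 6, negative = 5.
Step 3: Under H0: P(positive) = 0.5, so the number of positives S ~ Bin(11, 0.5).
Step 4: Two-sided exact p-value = sum of Bin(11,0.5) probabilities at or below the observed probability = 1.000000.
Step 5: alpha = 0.1. fail to reject H0.

n_eff = 11, pos = 6, neg = 5, p = 1.000000, fail to reject H0.


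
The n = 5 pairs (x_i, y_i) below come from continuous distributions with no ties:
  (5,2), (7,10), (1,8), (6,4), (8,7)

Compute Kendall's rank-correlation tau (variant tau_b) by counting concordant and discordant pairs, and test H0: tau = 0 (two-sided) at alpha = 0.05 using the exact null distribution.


Step 1: Enumerate the 10 unordered pairs (i,j) with i<j and classify each by sign(x_j-x_i) * sign(y_j-y_i).
  (1,2):dx=+2,dy=+8->C; (1,3):dx=-4,dy=+6->D; (1,4):dx=+1,dy=+2->C; (1,5):dx=+3,dy=+5->C
  (2,3):dx=-6,dy=-2->C; (2,4):dx=-1,dy=-6->C; (2,5):dx=+1,dy=-3->D; (3,4):dx=+5,dy=-4->D
  (3,5):dx=+7,dy=-1->D; (4,5):dx=+2,dy=+3->C
Step 2: C = 6, D = 4, total pairs = 10.
Step 3: tau = (C - D)/(n(n-1)/2) = (6 - 4)/10 = 0.200000.
Step 4: Exact two-sided p-value (enumerate n! = 120 permutations of y under H0): p = 0.816667.
Step 5: alpha = 0.05. fail to reject H0.

tau_b = 0.2000 (C=6, D=4), p = 0.816667, fail to reject H0.


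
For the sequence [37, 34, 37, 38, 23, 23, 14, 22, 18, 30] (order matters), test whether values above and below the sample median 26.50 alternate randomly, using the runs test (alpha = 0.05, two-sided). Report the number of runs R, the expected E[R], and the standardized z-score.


Step 1: Compute median = 26.50; label A = above, B = below.
Labels in order: AAAABBBBBA  (n_A = 5, n_B = 5)
Step 2: Count runs R = 3.
Step 3: Under H0 (random ordering), E[R] = 2*n_A*n_B/(n_A+n_B) + 1 = 2*5*5/10 + 1 = 6.0000.
        Var[R] = 2*n_A*n_B*(2*n_A*n_B - n_A - n_B) / ((n_A+n_B)^2 * (n_A+n_B-1)) = 2000/900 = 2.2222.
        SD[R] = 1.4907.
Step 4: Continuity-corrected z = (R + 0.5 - E[R]) / SD[R] = (3 + 0.5 - 6.0000) / 1.4907 = -1.6771.
Step 5: Two-sided p-value via normal approximation = 2*(1 - Phi(|z|)) = 0.093533.
Step 6: alpha = 0.05. fail to reject H0.

R = 3, z = -1.6771, p = 0.093533, fail to reject H0.


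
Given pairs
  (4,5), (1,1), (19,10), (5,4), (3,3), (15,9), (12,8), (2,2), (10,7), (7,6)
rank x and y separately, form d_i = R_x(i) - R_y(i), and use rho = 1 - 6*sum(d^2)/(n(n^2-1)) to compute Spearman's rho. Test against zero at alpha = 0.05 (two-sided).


Step 1: Rank x and y separately (midranks; no ties here).
rank(x): 4->4, 1->1, 19->10, 5->5, 3->3, 15->9, 12->8, 2->2, 10->7, 7->6
rank(y): 5->5, 1->1, 10->10, 4->4, 3->3, 9->9, 8->8, 2->2, 7->7, 6->6
Step 2: d_i = R_x(i) - R_y(i); compute d_i^2.
  (4-5)^2=1, (1-1)^2=0, (10-10)^2=0, (5-4)^2=1, (3-3)^2=0, (9-9)^2=0, (8-8)^2=0, (2-2)^2=0, (7-7)^2=0, (6-6)^2=0
sum(d^2) = 2.
Step 3: rho = 1 - 6*2 / (10*(10^2 - 1)) = 1 - 12/990 = 0.987879.
Step 4: Under H0, t = rho * sqrt((n-2)/(1-rho^2)) = 18.0003 ~ t(8).
Step 5: Two-sided p-value from the t-distribution with 8 df = 0.000000.
Step 6: alpha = 0.05. reject H0.

rho = 0.9879, p = 0.000000, reject H0 at alpha = 0.05.


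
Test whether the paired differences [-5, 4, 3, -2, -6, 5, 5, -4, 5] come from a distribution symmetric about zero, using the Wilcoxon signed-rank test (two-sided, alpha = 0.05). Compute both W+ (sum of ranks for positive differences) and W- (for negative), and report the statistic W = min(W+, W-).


Step 1: Drop any zero differences (none here) and take |d_i|.
|d| = [5, 4, 3, 2, 6, 5, 5, 4, 5]
Step 2: Midrank |d_i| (ties get averaged ranks).
ranks: |5|->6.5, |4|->3.5, |3|->2, |2|->1, |6|->9, |5|->6.5, |5|->6.5, |4|->3.5, |5|->6.5
Step 3: Attach original signs; sum ranks with positive sign and with negative sign.
W+ = 3.5 + 2 + 6.5 + 6.5 + 6.5 = 25
W- = 6.5 + 1 + 9 + 3.5 = 20
(Check: W+ + W- = 45 should equal n(n+1)/2 = 45.)
Step 4: Test statistic W = min(W+, W-) = 20.
Step 5: Ties in |d|, so use the tie-corrected normal approximation.
        E[W] = n(n+1)/4 = 9*10/4 = 22.5.
        Tie groups: |d|=4 (t=2), |d|=5 (t=4); sum(t^3 - t) = 66.
        Var[W] = n(n+1)(2n+1)/24 - sum(t^3-t)/48 = 1710/24 - 66/48 = 69.875.
        z = (W - E[W]) / sqrt(Var[W]) = (20 - 22.5) / 8.3591 = -0.2991.
        Two-sided p = 2*Phi(z) = 0.764883.
Step 6: alpha = 0.05. fail to reject H0.

W+ = 25, W- = 20, W = min = 20, p = 0.764883, fail to reject H0.


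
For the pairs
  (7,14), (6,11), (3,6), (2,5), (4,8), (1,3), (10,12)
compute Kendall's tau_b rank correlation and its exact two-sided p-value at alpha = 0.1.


Step 1: Enumerate the 21 unordered pairs (i,j) with i<j and classify each by sign(x_j-x_i) * sign(y_j-y_i).
  (1,2):dx=-1,dy=-3->C; (1,3):dx=-4,dy=-8->C; (1,4):dx=-5,dy=-9->C; (1,5):dx=-3,dy=-6->C
  (1,6):dx=-6,dy=-11->C; (1,7):dx=+3,dy=-2->D; (2,3):dx=-3,dy=-5->C; (2,4):dx=-4,dy=-6->C
  (2,5):dx=-2,dy=-3->C; (2,6):dx=-5,dy=-8->C; (2,7):dx=+4,dy=+1->C; (3,4):dx=-1,dy=-1->C
  (3,5):dx=+1,dy=+2->C; (3,6):dx=-2,dy=-3->C; (3,7):dx=+7,dy=+6->C; (4,5):dx=+2,dy=+3->C
  (4,6):dx=-1,dy=-2->C; (4,7):dx=+8,dy=+7->C; (5,6):dx=-3,dy=-5->C; (5,7):dx=+6,dy=+4->C
  (6,7):dx=+9,dy=+9->C
Step 2: C = 20, D = 1, total pairs = 21.
Step 3: tau = (C - D)/(n(n-1)/2) = (20 - 1)/21 = 0.904762.
Step 4: Exact two-sided p-value (enumerate n! = 5040 permutations of y under H0): p = 0.002778.
Step 5: alpha = 0.1. reject H0.

tau_b = 0.9048 (C=20, D=1), p = 0.002778, reject H0.


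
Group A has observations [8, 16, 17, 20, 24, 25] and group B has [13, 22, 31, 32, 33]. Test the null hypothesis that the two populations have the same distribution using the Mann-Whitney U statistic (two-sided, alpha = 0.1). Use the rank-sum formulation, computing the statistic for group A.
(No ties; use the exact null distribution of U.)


Step 1: Combine and sort all 11 observations; assign midranks.
sorted (value, group): (8,X), (13,Y), (16,X), (17,X), (20,X), (22,Y), (24,X), (25,X), (31,Y), (32,Y), (33,Y)
ranks: 8->1, 13->2, 16->3, 17->4, 20->5, 22->6, 24->7, 25->8, 31->9, 32->10, 33->11
Step 2: Rank sum for X: R1 = 1 + 3 + 4 + 5 + 7 + 8 = 28.
Step 3: U_X = R1 - n1(n1+1)/2 = 28 - 6*7/2 = 28 - 21 = 7.
       U_Y = n1*n2 - U_X = 30 - 7 = 23.
Step 4: No ties, so the exact null distribution of U (based on enumerating the C(11,6) = 462 equally likely rank assignments) gives the two-sided p-value.
Step 5: p-value = 0.177489; compare to alpha = 0.1. fail to reject H0.

U_X = 7, p = 0.177489, fail to reject H0 at alpha = 0.1.


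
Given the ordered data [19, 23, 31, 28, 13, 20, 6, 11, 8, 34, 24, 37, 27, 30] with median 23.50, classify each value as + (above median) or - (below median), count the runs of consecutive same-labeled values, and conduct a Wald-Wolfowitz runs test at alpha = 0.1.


Step 1: Compute median = 23.50; label A = above, B = below.
Labels in order: BBAABBBBBAAAAA  (n_A = 7, n_B = 7)
Step 2: Count runs R = 4.
Step 3: Under H0 (random ordering), E[R] = 2*n_A*n_B/(n_A+n_B) + 1 = 2*7*7/14 + 1 = 8.0000.
        Var[R] = 2*n_A*n_B*(2*n_A*n_B - n_A - n_B) / ((n_A+n_B)^2 * (n_A+n_B-1)) = 8232/2548 = 3.2308.
        SD[R] = 1.7974.
Step 4: Continuity-corrected z = (R + 0.5 - E[R]) / SD[R] = (4 + 0.5 - 8.0000) / 1.7974 = -1.9472.
Step 5: Two-sided p-value via normal approximation = 2*(1 - Phi(|z|)) = 0.051508.
Step 6: alpha = 0.1. reject H0.

R = 4, z = -1.9472, p = 0.051508, reject H0.


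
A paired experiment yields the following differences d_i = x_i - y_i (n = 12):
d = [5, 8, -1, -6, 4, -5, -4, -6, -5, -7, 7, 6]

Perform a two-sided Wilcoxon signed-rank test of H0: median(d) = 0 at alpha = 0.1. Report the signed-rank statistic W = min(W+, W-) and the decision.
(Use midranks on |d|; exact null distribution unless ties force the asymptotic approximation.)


Step 1: Drop any zero differences (none here) and take |d_i|.
|d| = [5, 8, 1, 6, 4, 5, 4, 6, 5, 7, 7, 6]
Step 2: Midrank |d_i| (ties get averaged ranks).
ranks: |5|->5, |8|->12, |1|->1, |6|->8, |4|->2.5, |5|->5, |4|->2.5, |6|->8, |5|->5, |7|->10.5, |7|->10.5, |6|->8
Step 3: Attach original signs; sum ranks with positive sign and with negative sign.
W+ = 5 + 12 + 2.5 + 10.5 + 8 = 38
W- = 1 + 8 + 5 + 2.5 + 8 + 5 + 10.5 = 40
(Check: W+ + W- = 78 should equal n(n+1)/2 = 78.)
Step 4: Test statistic W = min(W+, W-) = 38.
Step 5: Ties in |d|, so use the tie-corrected normal approximation.
        E[W] = n(n+1)/4 = 12*13/4 = 39.
        Tie groups: |d|=4 (t=2), |d|=5 (t=3), |d|=6 (t=3), |d|=7 (t=2); sum(t^3 - t) = 60.
        Var[W] = n(n+1)(2n+1)/24 - sum(t^3-t)/48 = 3900/24 - 60/48 = 161.25.
        z = (W - E[W]) / sqrt(Var[W]) = (38 - 39) / 12.6984 = -0.0787.
        Two-sided p = 2*Phi(z) = 0.937232.
Step 6: alpha = 0.1. fail to reject H0.

W+ = 38, W- = 40, W = min = 38, p = 0.937232, fail to reject H0.


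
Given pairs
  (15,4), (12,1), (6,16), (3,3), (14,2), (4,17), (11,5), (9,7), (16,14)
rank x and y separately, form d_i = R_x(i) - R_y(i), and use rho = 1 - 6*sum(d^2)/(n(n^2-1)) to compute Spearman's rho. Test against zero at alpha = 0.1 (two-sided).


Step 1: Rank x and y separately (midranks; no ties here).
rank(x): 15->8, 12->6, 6->3, 3->1, 14->7, 4->2, 11->5, 9->4, 16->9
rank(y): 4->4, 1->1, 16->8, 3->3, 2->2, 17->9, 5->5, 7->6, 14->7
Step 2: d_i = R_x(i) - R_y(i); compute d_i^2.
  (8-4)^2=16, (6-1)^2=25, (3-8)^2=25, (1-3)^2=4, (7-2)^2=25, (2-9)^2=49, (5-5)^2=0, (4-6)^2=4, (9-7)^2=4
sum(d^2) = 152.
Step 3: rho = 1 - 6*152 / (9*(9^2 - 1)) = 1 - 912/720 = -0.266667.
Step 4: Under H0, t = rho * sqrt((n-2)/(1-rho^2)) = -0.7320 ~ t(7).
Step 5: Two-sided p-value from the t-distribution with 7 df = 0.487922.
Step 6: alpha = 0.1. fail to reject H0.

rho = -0.2667, p = 0.487922, fail to reject H0 at alpha = 0.1.


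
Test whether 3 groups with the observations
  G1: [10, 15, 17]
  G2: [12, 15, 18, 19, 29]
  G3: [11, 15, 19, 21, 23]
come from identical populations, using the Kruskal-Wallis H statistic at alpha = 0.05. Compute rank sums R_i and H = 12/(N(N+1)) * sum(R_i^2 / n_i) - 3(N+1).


Step 1: Combine all N = 13 observations and assign midranks.
sorted (value, group, rank): (10,G1,1), (11,G3,2), (12,G2,3), (15,G1,5), (15,G2,5), (15,G3,5), (17,G1,7), (18,G2,8), (19,G2,9.5), (19,G3,9.5), (21,G3,11), (23,G3,12), (29,G2,13)
Step 2: Sum ranks within each group.
R_1 = 13 (n_1 = 3)
R_2 = 38.5 (n_2 = 5)
R_3 = 39.5 (n_3 = 5)
Step 3: H = 12/(N(N+1)) * sum(R_i^2/n_i) - 3(N+1)
     = 12/(13*14) * (13^2/3 + 38.5^2/5 + 39.5^2/5) - 3*14
     = 0.065934 * 664.833 - 42
     = 1.835165.
Step 4: Ties present; correction factor C = 1 - 30/(13^3 - 13) = 0.986264. Corrected H = 1.835165 / 0.986264 = 1.860724.
Step 5: Under H0, H ~ chi^2(2); p-value = 0.394411.
Step 6: alpha = 0.05. fail to reject H0.

H = 1.8607, df = 2, p = 0.394411, fail to reject H0.


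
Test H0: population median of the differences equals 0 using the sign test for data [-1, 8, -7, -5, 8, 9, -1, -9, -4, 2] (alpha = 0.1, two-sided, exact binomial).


Step 1: Discard zero differences. Original n = 10; n_eff = number of nonzero differences = 10.
Nonzero differences (with sign): -1, +8, -7, -5, +8, +9, -1, -9, -4, +2
Step 2: Count signs: positive = 4, negative = 6.
Step 3: Under H0: P(positive) = 0.5, so the number of positives S ~ Bin(10, 0.5).
Step 4: Two-sided exact p-value = sum of Bin(10,0.5) probabilities at or below the observed probability = 0.753906.
Step 5: alpha = 0.1. fail to reject H0.

n_eff = 10, pos = 4, neg = 6, p = 0.753906, fail to reject H0.


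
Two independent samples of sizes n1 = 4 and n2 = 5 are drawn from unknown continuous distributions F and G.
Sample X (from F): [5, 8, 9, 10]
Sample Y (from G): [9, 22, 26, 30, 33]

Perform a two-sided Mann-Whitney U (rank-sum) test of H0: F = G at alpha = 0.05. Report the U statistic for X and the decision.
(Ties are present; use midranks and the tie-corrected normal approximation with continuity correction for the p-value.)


Step 1: Combine and sort all 9 observations; assign midranks.
sorted (value, group): (5,X), (8,X), (9,X), (9,Y), (10,X), (22,Y), (26,Y), (30,Y), (33,Y)
ranks: 5->1, 8->2, 9->3.5, 9->3.5, 10->5, 22->6, 26->7, 30->8, 33->9
Step 2: Rank sum for X: R1 = 1 + 2 + 3.5 + 5 = 11.5.
Step 3: U_X = R1 - n1(n1+1)/2 = 11.5 - 4*5/2 = 11.5 - 10 = 1.5.
       U_Y = n1*n2 - U_X = 20 - 1.5 = 18.5.
Step 4: Ties are present, so use the tie-corrected normal approximation (with continuity correction) for the p-value.
Step 5: p-value = 0.049090; compare to alpha = 0.05. reject H0.

U_X = 1.5, p = 0.049090, reject H0 at alpha = 0.05.


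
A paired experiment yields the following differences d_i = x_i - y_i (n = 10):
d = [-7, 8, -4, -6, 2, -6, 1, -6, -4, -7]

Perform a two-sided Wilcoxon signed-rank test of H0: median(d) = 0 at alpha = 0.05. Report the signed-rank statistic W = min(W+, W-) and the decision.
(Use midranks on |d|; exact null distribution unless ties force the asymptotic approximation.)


Step 1: Drop any zero differences (none here) and take |d_i|.
|d| = [7, 8, 4, 6, 2, 6, 1, 6, 4, 7]
Step 2: Midrank |d_i| (ties get averaged ranks).
ranks: |7|->8.5, |8|->10, |4|->3.5, |6|->6, |2|->2, |6|->6, |1|->1, |6|->6, |4|->3.5, |7|->8.5
Step 3: Attach original signs; sum ranks with positive sign and with negative sign.
W+ = 10 + 2 + 1 = 13
W- = 8.5 + 3.5 + 6 + 6 + 6 + 3.5 + 8.5 = 42
(Check: W+ + W- = 55 should equal n(n+1)/2 = 55.)
Step 4: Test statistic W = min(W+, W-) = 13.
Step 5: Ties in |d|, so use the tie-corrected normal approximation.
        E[W] = n(n+1)/4 = 10*11/4 = 27.5.
        Tie groups: |d|=4 (t=2), |d|=6 (t=3), |d|=7 (t=2); sum(t^3 - t) = 36.
        Var[W] = n(n+1)(2n+1)/24 - sum(t^3-t)/48 = 2310/24 - 36/48 = 95.5.
        z = (W - E[W]) / sqrt(Var[W]) = (13 - 27.5) / 9.7724 = -1.4838.
        Two-sided p = 2*Phi(z) = 0.137870.
Step 6: alpha = 0.05. fail to reject H0.

W+ = 13, W- = 42, W = min = 13, p = 0.137870, fail to reject H0.


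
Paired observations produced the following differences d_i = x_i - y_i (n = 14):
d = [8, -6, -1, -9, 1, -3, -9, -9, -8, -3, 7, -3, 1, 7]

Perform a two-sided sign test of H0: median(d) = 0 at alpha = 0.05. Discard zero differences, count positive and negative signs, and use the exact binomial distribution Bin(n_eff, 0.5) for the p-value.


Step 1: Discard zero differences. Original n = 14; n_eff = number of nonzero differences = 14.
Nonzero differences (with sign): +8, -6, -1, -9, +1, -3, -9, -9, -8, -3, +7, -3, +1, +7
Step 2: Count signs: positive = 5, negative = 9.
Step 3: Under H0: P(positive) = 0.5, so the number of positives S ~ Bin(14, 0.5).
Step 4: Two-sided exact p-value = sum of Bin(14,0.5) probabilities at or below the observed probability = 0.423950.
Step 5: alpha = 0.05. fail to reject H0.

n_eff = 14, pos = 5, neg = 9, p = 0.423950, fail to reject H0.


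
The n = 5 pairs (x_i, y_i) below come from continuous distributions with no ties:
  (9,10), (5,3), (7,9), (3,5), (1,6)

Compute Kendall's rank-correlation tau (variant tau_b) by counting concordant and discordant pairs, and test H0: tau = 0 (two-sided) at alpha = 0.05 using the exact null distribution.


Step 1: Enumerate the 10 unordered pairs (i,j) with i<j and classify each by sign(x_j-x_i) * sign(y_j-y_i).
  (1,2):dx=-4,dy=-7->C; (1,3):dx=-2,dy=-1->C; (1,4):dx=-6,dy=-5->C; (1,5):dx=-8,dy=-4->C
  (2,3):dx=+2,dy=+6->C; (2,4):dx=-2,dy=+2->D; (2,5):dx=-4,dy=+3->D; (3,4):dx=-4,dy=-4->C
  (3,5):dx=-6,dy=-3->C; (4,5):dx=-2,dy=+1->D
Step 2: C = 7, D = 3, total pairs = 10.
Step 3: tau = (C - D)/(n(n-1)/2) = (7 - 3)/10 = 0.400000.
Step 4: Exact two-sided p-value (enumerate n! = 120 permutations of y under H0): p = 0.483333.
Step 5: alpha = 0.05. fail to reject H0.

tau_b = 0.4000 (C=7, D=3), p = 0.483333, fail to reject H0.


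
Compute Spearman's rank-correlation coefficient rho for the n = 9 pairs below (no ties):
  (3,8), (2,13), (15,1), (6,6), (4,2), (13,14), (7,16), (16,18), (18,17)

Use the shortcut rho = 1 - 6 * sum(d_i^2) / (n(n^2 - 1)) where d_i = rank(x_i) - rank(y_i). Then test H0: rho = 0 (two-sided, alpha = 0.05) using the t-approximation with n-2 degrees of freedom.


Step 1: Rank x and y separately (midranks; no ties here).
rank(x): 3->2, 2->1, 15->7, 6->4, 4->3, 13->6, 7->5, 16->8, 18->9
rank(y): 8->4, 13->5, 1->1, 6->3, 2->2, 14->6, 16->7, 18->9, 17->8
Step 2: d_i = R_x(i) - R_y(i); compute d_i^2.
  (2-4)^2=4, (1-5)^2=16, (7-1)^2=36, (4-3)^2=1, (3-2)^2=1, (6-6)^2=0, (5-7)^2=4, (8-9)^2=1, (9-8)^2=1
sum(d^2) = 64.
Step 3: rho = 1 - 6*64 / (9*(9^2 - 1)) = 1 - 384/720 = 0.466667.
Step 4: Under H0, t = rho * sqrt((n-2)/(1-rho^2)) = 1.3960 ~ t(7).
Step 5: Two-sided p-value from the t-distribution with 7 df = 0.205386.
Step 6: alpha = 0.05. fail to reject H0.

rho = 0.4667, p = 0.205386, fail to reject H0 at alpha = 0.05.


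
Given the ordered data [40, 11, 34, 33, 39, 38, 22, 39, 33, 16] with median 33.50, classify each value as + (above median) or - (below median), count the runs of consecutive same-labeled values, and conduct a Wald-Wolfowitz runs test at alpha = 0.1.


Step 1: Compute median = 33.50; label A = above, B = below.
Labels in order: ABABAABABB  (n_A = 5, n_B = 5)
Step 2: Count runs R = 8.
Step 3: Under H0 (random ordering), E[R] = 2*n_A*n_B/(n_A+n_B) + 1 = 2*5*5/10 + 1 = 6.0000.
        Var[R] = 2*n_A*n_B*(2*n_A*n_B - n_A - n_B) / ((n_A+n_B)^2 * (n_A+n_B-1)) = 2000/900 = 2.2222.
        SD[R] = 1.4907.
Step 4: Continuity-corrected z = (R - 0.5 - E[R]) / SD[R] = (8 - 0.5 - 6.0000) / 1.4907 = 1.0062.
Step 5: Two-sided p-value via normal approximation = 2*(1 - Phi(|z|)) = 0.314305.
Step 6: alpha = 0.1. fail to reject H0.

R = 8, z = 1.0062, p = 0.314305, fail to reject H0.


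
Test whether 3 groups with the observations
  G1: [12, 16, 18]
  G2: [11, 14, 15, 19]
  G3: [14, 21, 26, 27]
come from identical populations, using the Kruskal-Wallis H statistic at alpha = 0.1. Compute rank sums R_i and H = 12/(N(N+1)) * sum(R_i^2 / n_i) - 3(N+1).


Step 1: Combine all N = 11 observations and assign midranks.
sorted (value, group, rank): (11,G2,1), (12,G1,2), (14,G2,3.5), (14,G3,3.5), (15,G2,5), (16,G1,6), (18,G1,7), (19,G2,8), (21,G3,9), (26,G3,10), (27,G3,11)
Step 2: Sum ranks within each group.
R_1 = 15 (n_1 = 3)
R_2 = 17.5 (n_2 = 4)
R_3 = 33.5 (n_3 = 4)
Step 3: H = 12/(N(N+1)) * sum(R_i^2/n_i) - 3(N+1)
     = 12/(11*12) * (15^2/3 + 17.5^2/4 + 33.5^2/4) - 3*12
     = 0.090909 * 432.125 - 36
     = 3.284091.
Step 4: Ties present; correction factor C = 1 - 6/(11^3 - 11) = 0.995455. Corrected H = 3.284091 / 0.995455 = 3.299087.
Step 5: Under H0, H ~ chi^2(2); p-value = 0.192138.
Step 6: alpha = 0.1. fail to reject H0.

H = 3.2991, df = 2, p = 0.192138, fail to reject H0.


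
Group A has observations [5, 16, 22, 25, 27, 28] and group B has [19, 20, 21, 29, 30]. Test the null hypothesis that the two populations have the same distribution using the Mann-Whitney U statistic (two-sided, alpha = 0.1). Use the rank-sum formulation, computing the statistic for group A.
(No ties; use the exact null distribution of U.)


Step 1: Combine and sort all 11 observations; assign midranks.
sorted (value, group): (5,X), (16,X), (19,Y), (20,Y), (21,Y), (22,X), (25,X), (27,X), (28,X), (29,Y), (30,Y)
ranks: 5->1, 16->2, 19->3, 20->4, 21->5, 22->6, 25->7, 27->8, 28->9, 29->10, 30->11
Step 2: Rank sum for X: R1 = 1 + 2 + 6 + 7 + 8 + 9 = 33.
Step 3: U_X = R1 - n1(n1+1)/2 = 33 - 6*7/2 = 33 - 21 = 12.
       U_Y = n1*n2 - U_X = 30 - 12 = 18.
Step 4: No ties, so the exact null distribution of U (based on enumerating the C(11,6) = 462 equally likely rank assignments) gives the two-sided p-value.
Step 5: p-value = 0.662338; compare to alpha = 0.1. fail to reject H0.

U_X = 12, p = 0.662338, fail to reject H0 at alpha = 0.1.


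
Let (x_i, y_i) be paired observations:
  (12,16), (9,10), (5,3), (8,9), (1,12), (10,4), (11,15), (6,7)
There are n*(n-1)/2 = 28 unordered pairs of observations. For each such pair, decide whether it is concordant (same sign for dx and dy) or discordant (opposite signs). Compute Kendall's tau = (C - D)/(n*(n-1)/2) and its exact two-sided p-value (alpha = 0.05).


Step 1: Enumerate the 28 unordered pairs (i,j) with i<j and classify each by sign(x_j-x_i) * sign(y_j-y_i).
  (1,2):dx=-3,dy=-6->C; (1,3):dx=-7,dy=-13->C; (1,4):dx=-4,dy=-7->C; (1,5):dx=-11,dy=-4->C
  (1,6):dx=-2,dy=-12->C; (1,7):dx=-1,dy=-1->C; (1,8):dx=-6,dy=-9->C; (2,3):dx=-4,dy=-7->C
  (2,4):dx=-1,dy=-1->C; (2,5):dx=-8,dy=+2->D; (2,6):dx=+1,dy=-6->D; (2,7):dx=+2,dy=+5->C
  (2,8):dx=-3,dy=-3->C; (3,4):dx=+3,dy=+6->C; (3,5):dx=-4,dy=+9->D; (3,6):dx=+5,dy=+1->C
  (3,7):dx=+6,dy=+12->C; (3,8):dx=+1,dy=+4->C; (4,5):dx=-7,dy=+3->D; (4,6):dx=+2,dy=-5->D
  (4,7):dx=+3,dy=+6->C; (4,8):dx=-2,dy=-2->C; (5,6):dx=+9,dy=-8->D; (5,7):dx=+10,dy=+3->C
  (5,8):dx=+5,dy=-5->D; (6,7):dx=+1,dy=+11->C; (6,8):dx=-4,dy=+3->D; (7,8):dx=-5,dy=-8->C
Step 2: C = 20, D = 8, total pairs = 28.
Step 3: tau = (C - D)/(n(n-1)/2) = (20 - 8)/28 = 0.428571.
Step 4: Exact two-sided p-value (enumerate n! = 40320 permutations of y under H0): p = 0.178869.
Step 5: alpha = 0.05. fail to reject H0.

tau_b = 0.4286 (C=20, D=8), p = 0.178869, fail to reject H0.


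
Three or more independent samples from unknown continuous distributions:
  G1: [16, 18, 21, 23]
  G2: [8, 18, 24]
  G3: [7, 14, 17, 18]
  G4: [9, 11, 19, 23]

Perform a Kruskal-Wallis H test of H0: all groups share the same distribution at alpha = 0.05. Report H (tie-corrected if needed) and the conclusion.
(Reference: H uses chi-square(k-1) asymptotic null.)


Step 1: Combine all N = 15 observations and assign midranks.
sorted (value, group, rank): (7,G3,1), (8,G2,2), (9,G4,3), (11,G4,4), (14,G3,5), (16,G1,6), (17,G3,7), (18,G1,9), (18,G2,9), (18,G3,9), (19,G4,11), (21,G1,12), (23,G1,13.5), (23,G4,13.5), (24,G2,15)
Step 2: Sum ranks within each group.
R_1 = 40.5 (n_1 = 4)
R_2 = 26 (n_2 = 3)
R_3 = 22 (n_3 = 4)
R_4 = 31.5 (n_4 = 4)
Step 3: H = 12/(N(N+1)) * sum(R_i^2/n_i) - 3(N+1)
     = 12/(15*16) * (40.5^2/4 + 26^2/3 + 22^2/4 + 31.5^2/4) - 3*16
     = 0.050000 * 1004.46 - 48
     = 2.222917.
Step 4: Ties present; correction factor C = 1 - 30/(15^3 - 15) = 0.991071. Corrected H = 2.222917 / 0.991071 = 2.242943.
Step 5: Under H0, H ~ chi^2(3); p-value = 0.523540.
Step 6: alpha = 0.05. fail to reject H0.

H = 2.2429, df = 3, p = 0.523540, fail to reject H0.


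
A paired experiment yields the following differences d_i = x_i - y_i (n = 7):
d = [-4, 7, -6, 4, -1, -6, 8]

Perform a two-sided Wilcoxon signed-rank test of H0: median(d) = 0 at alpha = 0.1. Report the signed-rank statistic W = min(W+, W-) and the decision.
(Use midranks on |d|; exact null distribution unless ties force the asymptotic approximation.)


Step 1: Drop any zero differences (none here) and take |d_i|.
|d| = [4, 7, 6, 4, 1, 6, 8]
Step 2: Midrank |d_i| (ties get averaged ranks).
ranks: |4|->2.5, |7|->6, |6|->4.5, |4|->2.5, |1|->1, |6|->4.5, |8|->7
Step 3: Attach original signs; sum ranks with positive sign and with negative sign.
W+ = 6 + 2.5 + 7 = 15.5
W- = 2.5 + 4.5 + 1 + 4.5 = 12.5
(Check: W+ + W- = 28 should equal n(n+1)/2 = 28.)
Step 4: Test statistic W = min(W+, W-) = 12.5.
Step 5: Ties in |d|, so use the tie-corrected normal approximation.
        E[W] = n(n+1)/4 = 7*8/4 = 14.
        Tie groups: |d|=4 (t=2), |d|=6 (t=2); sum(t^3 - t) = 12.
        Var[W] = n(n+1)(2n+1)/24 - sum(t^3-t)/48 = 840/24 - 12/48 = 34.75.
        z = (W - E[W]) / sqrt(Var[W]) = (12.5 - 14) / 5.8949 = -0.2545.
        Two-sided p = 2*Phi(z) = 0.799143.
Step 6: alpha = 0.1. fail to reject H0.

W+ = 15.5, W- = 12.5, W = min = 12.5, p = 0.799143, fail to reject H0.


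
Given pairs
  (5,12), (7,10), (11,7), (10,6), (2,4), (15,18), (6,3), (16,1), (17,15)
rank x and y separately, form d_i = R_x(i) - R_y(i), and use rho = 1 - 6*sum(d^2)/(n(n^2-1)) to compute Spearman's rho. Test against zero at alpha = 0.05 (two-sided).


Step 1: Rank x and y separately (midranks; no ties here).
rank(x): 5->2, 7->4, 11->6, 10->5, 2->1, 15->7, 6->3, 16->8, 17->9
rank(y): 12->7, 10->6, 7->5, 6->4, 4->3, 18->9, 3->2, 1->1, 15->8
Step 2: d_i = R_x(i) - R_y(i); compute d_i^2.
  (2-7)^2=25, (4-6)^2=4, (6-5)^2=1, (5-4)^2=1, (1-3)^2=4, (7-9)^2=4, (3-2)^2=1, (8-1)^2=49, (9-8)^2=1
sum(d^2) = 90.
Step 3: rho = 1 - 6*90 / (9*(9^2 - 1)) = 1 - 540/720 = 0.250000.
Step 4: Under H0, t = rho * sqrt((n-2)/(1-rho^2)) = 0.6831 ~ t(7).
Step 5: Two-sided p-value from the t-distribution with 7 df = 0.516490.
Step 6: alpha = 0.05. fail to reject H0.

rho = 0.2500, p = 0.516490, fail to reject H0 at alpha = 0.05.


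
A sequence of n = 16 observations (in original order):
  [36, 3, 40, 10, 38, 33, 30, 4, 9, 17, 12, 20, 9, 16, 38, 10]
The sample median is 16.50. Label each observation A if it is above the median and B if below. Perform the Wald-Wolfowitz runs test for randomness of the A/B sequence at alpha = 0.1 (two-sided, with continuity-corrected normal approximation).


Step 1: Compute median = 16.50; label A = above, B = below.
Labels in order: ABABAAABBABABBAB  (n_A = 8, n_B = 8)
Step 2: Count runs R = 12.
Step 3: Under H0 (random ordering), E[R] = 2*n_A*n_B/(n_A+n_B) + 1 = 2*8*8/16 + 1 = 9.0000.
        Var[R] = 2*n_A*n_B*(2*n_A*n_B - n_A - n_B) / ((n_A+n_B)^2 * (n_A+n_B-1)) = 14336/3840 = 3.7333.
        SD[R] = 1.9322.
Step 4: Continuity-corrected z = (R - 0.5 - E[R]) / SD[R] = (12 - 0.5 - 9.0000) / 1.9322 = 1.2939.
Step 5: Two-sided p-value via normal approximation = 2*(1 - Phi(|z|)) = 0.195709.
Step 6: alpha = 0.1. fail to reject H0.

R = 12, z = 1.2939, p = 0.195709, fail to reject H0.


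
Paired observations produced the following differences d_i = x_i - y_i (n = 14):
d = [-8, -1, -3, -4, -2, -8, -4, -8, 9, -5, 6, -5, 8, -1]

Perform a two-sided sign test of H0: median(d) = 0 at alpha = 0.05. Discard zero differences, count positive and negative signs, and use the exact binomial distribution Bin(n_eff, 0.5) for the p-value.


Step 1: Discard zero differences. Original n = 14; n_eff = number of nonzero differences = 14.
Nonzero differences (with sign): -8, -1, -3, -4, -2, -8, -4, -8, +9, -5, +6, -5, +8, -1
Step 2: Count signs: positive = 3, negative = 11.
Step 3: Under H0: P(positive) = 0.5, so the number of positives S ~ Bin(14, 0.5).
Step 4: Two-sided exact p-value = sum of Bin(14,0.5) probabilities at or below the observed probability = 0.057373.
Step 5: alpha = 0.05. fail to reject H0.

n_eff = 14, pos = 3, neg = 11, p = 0.057373, fail to reject H0.


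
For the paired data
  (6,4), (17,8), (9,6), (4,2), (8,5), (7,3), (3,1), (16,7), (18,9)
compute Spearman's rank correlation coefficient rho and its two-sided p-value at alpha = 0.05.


Step 1: Rank x and y separately (midranks; no ties here).
rank(x): 6->3, 17->8, 9->6, 4->2, 8->5, 7->4, 3->1, 16->7, 18->9
rank(y): 4->4, 8->8, 6->6, 2->2, 5->5, 3->3, 1->1, 7->7, 9->9
Step 2: d_i = R_x(i) - R_y(i); compute d_i^2.
  (3-4)^2=1, (8-8)^2=0, (6-6)^2=0, (2-2)^2=0, (5-5)^2=0, (4-3)^2=1, (1-1)^2=0, (7-7)^2=0, (9-9)^2=0
sum(d^2) = 2.
Step 3: rho = 1 - 6*2 / (9*(9^2 - 1)) = 1 - 12/720 = 0.983333.
Step 4: Under H0, t = rho * sqrt((n-2)/(1-rho^2)) = 14.3096 ~ t(7).
Step 5: Two-sided p-value from the t-distribution with 7 df = 0.000002.
Step 6: alpha = 0.05. reject H0.

rho = 0.9833, p = 0.000002, reject H0 at alpha = 0.05.


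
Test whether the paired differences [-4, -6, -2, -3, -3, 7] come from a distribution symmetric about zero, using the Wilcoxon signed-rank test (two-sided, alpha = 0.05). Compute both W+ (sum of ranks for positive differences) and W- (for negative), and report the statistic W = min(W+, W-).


Step 1: Drop any zero differences (none here) and take |d_i|.
|d| = [4, 6, 2, 3, 3, 7]
Step 2: Midrank |d_i| (ties get averaged ranks).
ranks: |4|->4, |6|->5, |2|->1, |3|->2.5, |3|->2.5, |7|->6
Step 3: Attach original signs; sum ranks with positive sign and with negative sign.
W+ = 6 = 6
W- = 4 + 5 + 1 + 2.5 + 2.5 = 15
(Check: W+ + W- = 21 should equal n(n+1)/2 = 21.)
Step 4: Test statistic W = min(W+, W-) = 6.
Step 5: Ties in |d|, so use the tie-corrected normal approximation.
        E[W] = n(n+1)/4 = 6*7/4 = 10.5.
        Tie groups: |d|=3 (t=2); sum(t^3 - t) = 6.
        Var[W] = n(n+1)(2n+1)/24 - sum(t^3-t)/48 = 546/24 - 6/48 = 22.625.
        z = (W - E[W]) / sqrt(Var[W]) = (6 - 10.5) / 4.7566 = -0.9461.
        Two-sided p = 2*Phi(z) = 0.344118.
Step 6: alpha = 0.05. fail to reject H0.

W+ = 6, W- = 15, W = min = 6, p = 0.344118, fail to reject H0.


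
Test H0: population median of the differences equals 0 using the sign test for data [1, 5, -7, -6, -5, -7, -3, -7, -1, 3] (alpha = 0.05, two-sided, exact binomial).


Step 1: Discard zero differences. Original n = 10; n_eff = number of nonzero differences = 10.
Nonzero differences (with sign): +1, +5, -7, -6, -5, -7, -3, -7, -1, +3
Step 2: Count signs: positive = 3, negative = 7.
Step 3: Under H0: P(positive) = 0.5, so the number of positives S ~ Bin(10, 0.5).
Step 4: Two-sided exact p-value = sum of Bin(10,0.5) probabilities at or below the observed probability = 0.343750.
Step 5: alpha = 0.05. fail to reject H0.

n_eff = 10, pos = 3, neg = 7, p = 0.343750, fail to reject H0.


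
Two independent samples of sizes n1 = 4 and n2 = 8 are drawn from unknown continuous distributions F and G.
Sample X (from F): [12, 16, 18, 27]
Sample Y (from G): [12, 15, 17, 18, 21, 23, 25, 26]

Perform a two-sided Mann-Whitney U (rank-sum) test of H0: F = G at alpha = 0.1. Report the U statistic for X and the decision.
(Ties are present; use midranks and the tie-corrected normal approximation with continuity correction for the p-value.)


Step 1: Combine and sort all 12 observations; assign midranks.
sorted (value, group): (12,X), (12,Y), (15,Y), (16,X), (17,Y), (18,X), (18,Y), (21,Y), (23,Y), (25,Y), (26,Y), (27,X)
ranks: 12->1.5, 12->1.5, 15->3, 16->4, 17->5, 18->6.5, 18->6.5, 21->8, 23->9, 25->10, 26->11, 27->12
Step 2: Rank sum for X: R1 = 1.5 + 4 + 6.5 + 12 = 24.
Step 3: U_X = R1 - n1(n1+1)/2 = 24 - 4*5/2 = 24 - 10 = 14.
       U_Y = n1*n2 - U_X = 32 - 14 = 18.
Step 4: Ties are present, so use the tie-corrected normal approximation (with continuity correction) for the p-value.
Step 5: p-value = 0.798215; compare to alpha = 0.1. fail to reject H0.

U_X = 14, p = 0.798215, fail to reject H0 at alpha = 0.1.


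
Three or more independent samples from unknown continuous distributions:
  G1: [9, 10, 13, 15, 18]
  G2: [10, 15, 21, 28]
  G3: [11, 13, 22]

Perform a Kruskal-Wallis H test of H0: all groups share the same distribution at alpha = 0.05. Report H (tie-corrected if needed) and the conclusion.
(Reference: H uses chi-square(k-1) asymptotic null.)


Step 1: Combine all N = 12 observations and assign midranks.
sorted (value, group, rank): (9,G1,1), (10,G1,2.5), (10,G2,2.5), (11,G3,4), (13,G1,5.5), (13,G3,5.5), (15,G1,7.5), (15,G2,7.5), (18,G1,9), (21,G2,10), (22,G3,11), (28,G2,12)
Step 2: Sum ranks within each group.
R_1 = 25.5 (n_1 = 5)
R_2 = 32 (n_2 = 4)
R_3 = 20.5 (n_3 = 3)
Step 3: H = 12/(N(N+1)) * sum(R_i^2/n_i) - 3(N+1)
     = 12/(12*13) * (25.5^2/5 + 32^2/4 + 20.5^2/3) - 3*13
     = 0.076923 * 526.133 - 39
     = 1.471795.
Step 4: Ties present; correction factor C = 1 - 18/(12^3 - 12) = 0.989510. Corrected H = 1.471795 / 0.989510 = 1.487397.
Step 5: Under H0, H ~ chi^2(2); p-value = 0.475353.
Step 6: alpha = 0.05. fail to reject H0.

H = 1.4874, df = 2, p = 0.475353, fail to reject H0.


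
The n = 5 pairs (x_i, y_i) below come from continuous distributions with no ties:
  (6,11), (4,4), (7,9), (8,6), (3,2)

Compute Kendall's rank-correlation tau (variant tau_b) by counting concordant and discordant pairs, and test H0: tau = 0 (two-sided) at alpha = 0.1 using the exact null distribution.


Step 1: Enumerate the 10 unordered pairs (i,j) with i<j and classify each by sign(x_j-x_i) * sign(y_j-y_i).
  (1,2):dx=-2,dy=-7->C; (1,3):dx=+1,dy=-2->D; (1,4):dx=+2,dy=-5->D; (1,5):dx=-3,dy=-9->C
  (2,3):dx=+3,dy=+5->C; (2,4):dx=+4,dy=+2->C; (2,5):dx=-1,dy=-2->C; (3,4):dx=+1,dy=-3->D
  (3,5):dx=-4,dy=-7->C; (4,5):dx=-5,dy=-4->C
Step 2: C = 7, D = 3, total pairs = 10.
Step 3: tau = (C - D)/(n(n-1)/2) = (7 - 3)/10 = 0.400000.
Step 4: Exact two-sided p-value (enumerate n! = 120 permutations of y under H0): p = 0.483333.
Step 5: alpha = 0.1. fail to reject H0.

tau_b = 0.4000 (C=7, D=3), p = 0.483333, fail to reject H0.


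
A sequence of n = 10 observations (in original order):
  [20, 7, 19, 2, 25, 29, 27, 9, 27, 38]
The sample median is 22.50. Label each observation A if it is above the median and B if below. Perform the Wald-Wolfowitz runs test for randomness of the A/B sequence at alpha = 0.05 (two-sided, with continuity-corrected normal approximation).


Step 1: Compute median = 22.50; label A = above, B = below.
Labels in order: BBBBAAABAA  (n_A = 5, n_B = 5)
Step 2: Count runs R = 4.
Step 3: Under H0 (random ordering), E[R] = 2*n_A*n_B/(n_A+n_B) + 1 = 2*5*5/10 + 1 = 6.0000.
        Var[R] = 2*n_A*n_B*(2*n_A*n_B - n_A - n_B) / ((n_A+n_B)^2 * (n_A+n_B-1)) = 2000/900 = 2.2222.
        SD[R] = 1.4907.
Step 4: Continuity-corrected z = (R + 0.5 - E[R]) / SD[R] = (4 + 0.5 - 6.0000) / 1.4907 = -1.0062.
Step 5: Two-sided p-value via normal approximation = 2*(1 - Phi(|z|)) = 0.314305.
Step 6: alpha = 0.05. fail to reject H0.

R = 4, z = -1.0062, p = 0.314305, fail to reject H0.


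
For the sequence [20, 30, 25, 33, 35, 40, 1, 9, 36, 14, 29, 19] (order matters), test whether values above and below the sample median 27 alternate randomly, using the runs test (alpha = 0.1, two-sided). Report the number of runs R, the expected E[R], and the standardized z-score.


Step 1: Compute median = 27; label A = above, B = below.
Labels in order: BABAAABBABAB  (n_A = 6, n_B = 6)
Step 2: Count runs R = 9.
Step 3: Under H0 (random ordering), E[R] = 2*n_A*n_B/(n_A+n_B) + 1 = 2*6*6/12 + 1 = 7.0000.
        Var[R] = 2*n_A*n_B*(2*n_A*n_B - n_A - n_B) / ((n_A+n_B)^2 * (n_A+n_B-1)) = 4320/1584 = 2.7273.
        SD[R] = 1.6514.
Step 4: Continuity-corrected z = (R - 0.5 - E[R]) / SD[R] = (9 - 0.5 - 7.0000) / 1.6514 = 0.9083.
Step 5: Two-sided p-value via normal approximation = 2*(1 - Phi(|z|)) = 0.363722.
Step 6: alpha = 0.1. fail to reject H0.

R = 9, z = 0.9083, p = 0.363722, fail to reject H0.


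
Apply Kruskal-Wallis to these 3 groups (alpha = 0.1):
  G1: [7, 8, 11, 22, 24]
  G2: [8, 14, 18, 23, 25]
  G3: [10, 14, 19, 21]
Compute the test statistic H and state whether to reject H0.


Step 1: Combine all N = 14 observations and assign midranks.
sorted (value, group, rank): (7,G1,1), (8,G1,2.5), (8,G2,2.5), (10,G3,4), (11,G1,5), (14,G2,6.5), (14,G3,6.5), (18,G2,8), (19,G3,9), (21,G3,10), (22,G1,11), (23,G2,12), (24,G1,13), (25,G2,14)
Step 2: Sum ranks within each group.
R_1 = 32.5 (n_1 = 5)
R_2 = 43 (n_2 = 5)
R_3 = 29.5 (n_3 = 4)
Step 3: H = 12/(N(N+1)) * sum(R_i^2/n_i) - 3(N+1)
     = 12/(14*15) * (32.5^2/5 + 43^2/5 + 29.5^2/4) - 3*15
     = 0.057143 * 798.612 - 45
     = 0.635000.
Step 4: Ties present; correction factor C = 1 - 12/(14^3 - 14) = 0.995604. Corrected H = 0.635000 / 0.995604 = 0.637804.
Step 5: Under H0, H ~ chi^2(2); p-value = 0.726947.
Step 6: alpha = 0.1. fail to reject H0.

H = 0.6378, df = 2, p = 0.726947, fail to reject H0.


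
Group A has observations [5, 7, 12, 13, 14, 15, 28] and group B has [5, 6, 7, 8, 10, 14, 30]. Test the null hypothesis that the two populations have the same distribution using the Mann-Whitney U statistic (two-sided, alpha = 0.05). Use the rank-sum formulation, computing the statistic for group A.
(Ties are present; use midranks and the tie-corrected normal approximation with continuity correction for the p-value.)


Step 1: Combine and sort all 14 observations; assign midranks.
sorted (value, group): (5,X), (5,Y), (6,Y), (7,X), (7,Y), (8,Y), (10,Y), (12,X), (13,X), (14,X), (14,Y), (15,X), (28,X), (30,Y)
ranks: 5->1.5, 5->1.5, 6->3, 7->4.5, 7->4.5, 8->6, 10->7, 12->8, 13->9, 14->10.5, 14->10.5, 15->12, 28->13, 30->14
Step 2: Rank sum for X: R1 = 1.5 + 4.5 + 8 + 9 + 10.5 + 12 + 13 = 58.5.
Step 3: U_X = R1 - n1(n1+1)/2 = 58.5 - 7*8/2 = 58.5 - 28 = 30.5.
       U_Y = n1*n2 - U_X = 49 - 30.5 = 18.5.
Step 4: Ties are present, so use the tie-corrected normal approximation (with continuity correction) for the p-value.
Step 5: p-value = 0.480753; compare to alpha = 0.05. fail to reject H0.

U_X = 30.5, p = 0.480753, fail to reject H0 at alpha = 0.05.


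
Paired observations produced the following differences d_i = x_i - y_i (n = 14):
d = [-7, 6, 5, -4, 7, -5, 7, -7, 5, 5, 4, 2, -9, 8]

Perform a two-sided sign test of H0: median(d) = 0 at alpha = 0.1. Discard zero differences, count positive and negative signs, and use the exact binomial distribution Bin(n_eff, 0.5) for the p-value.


Step 1: Discard zero differences. Original n = 14; n_eff = number of nonzero differences = 14.
Nonzero differences (with sign): -7, +6, +5, -4, +7, -5, +7, -7, +5, +5, +4, +2, -9, +8
Step 2: Count signs: positive = 9, negative = 5.
Step 3: Under H0: P(positive) = 0.5, so the number of positives S ~ Bin(14, 0.5).
Step 4: Two-sided exact p-value = sum of Bin(14,0.5) probabilities at or below the observed probability = 0.423950.
Step 5: alpha = 0.1. fail to reject H0.

n_eff = 14, pos = 9, neg = 5, p = 0.423950, fail to reject H0.


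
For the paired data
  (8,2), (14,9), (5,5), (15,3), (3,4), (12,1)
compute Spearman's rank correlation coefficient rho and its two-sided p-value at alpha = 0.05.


Step 1: Rank x and y separately (midranks; no ties here).
rank(x): 8->3, 14->5, 5->2, 15->6, 3->1, 12->4
rank(y): 2->2, 9->6, 5->5, 3->3, 4->4, 1->1
Step 2: d_i = R_x(i) - R_y(i); compute d_i^2.
  (3-2)^2=1, (5-6)^2=1, (2-5)^2=9, (6-3)^2=9, (1-4)^2=9, (4-1)^2=9
sum(d^2) = 38.
Step 3: rho = 1 - 6*38 / (6*(6^2 - 1)) = 1 - 228/210 = -0.085714.
Step 4: Under H0, t = rho * sqrt((n-2)/(1-rho^2)) = -0.1721 ~ t(4).
Step 5: Two-sided p-value from the t-distribution with 4 df = 0.871743.
Step 6: alpha = 0.05. fail to reject H0.

rho = -0.0857, p = 0.871743, fail to reject H0 at alpha = 0.05.


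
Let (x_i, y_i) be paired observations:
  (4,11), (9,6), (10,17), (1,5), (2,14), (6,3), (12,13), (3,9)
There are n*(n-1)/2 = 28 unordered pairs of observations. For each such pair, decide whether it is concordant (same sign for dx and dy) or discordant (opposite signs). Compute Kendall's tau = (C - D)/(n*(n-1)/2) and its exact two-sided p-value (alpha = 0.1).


Step 1: Enumerate the 28 unordered pairs (i,j) with i<j and classify each by sign(x_j-x_i) * sign(y_j-y_i).
  (1,2):dx=+5,dy=-5->D; (1,3):dx=+6,dy=+6->C; (1,4):dx=-3,dy=-6->C; (1,5):dx=-2,dy=+3->D
  (1,6):dx=+2,dy=-8->D; (1,7):dx=+8,dy=+2->C; (1,8):dx=-1,dy=-2->C; (2,3):dx=+1,dy=+11->C
  (2,4):dx=-8,dy=-1->C; (2,5):dx=-7,dy=+8->D; (2,6):dx=-3,dy=-3->C; (2,7):dx=+3,dy=+7->C
  (2,8):dx=-6,dy=+3->D; (3,4):dx=-9,dy=-12->C; (3,5):dx=-8,dy=-3->C; (3,6):dx=-4,dy=-14->C
  (3,7):dx=+2,dy=-4->D; (3,8):dx=-7,dy=-8->C; (4,5):dx=+1,dy=+9->C; (4,6):dx=+5,dy=-2->D
  (4,7):dx=+11,dy=+8->C; (4,8):dx=+2,dy=+4->C; (5,6):dx=+4,dy=-11->D; (5,7):dx=+10,dy=-1->D
  (5,8):dx=+1,dy=-5->D; (6,7):dx=+6,dy=+10->C; (6,8):dx=-3,dy=+6->D; (7,8):dx=-9,dy=-4->C
Step 2: C = 17, D = 11, total pairs = 28.
Step 3: tau = (C - D)/(n(n-1)/2) = (17 - 11)/28 = 0.214286.
Step 4: Exact two-sided p-value (enumerate n! = 40320 permutations of y under H0): p = 0.548413.
Step 5: alpha = 0.1. fail to reject H0.

tau_b = 0.2143 (C=17, D=11), p = 0.548413, fail to reject H0.


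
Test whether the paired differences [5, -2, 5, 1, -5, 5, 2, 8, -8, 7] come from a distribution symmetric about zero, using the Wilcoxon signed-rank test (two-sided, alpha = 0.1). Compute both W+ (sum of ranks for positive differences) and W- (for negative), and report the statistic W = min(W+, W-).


Step 1: Drop any zero differences (none here) and take |d_i|.
|d| = [5, 2, 5, 1, 5, 5, 2, 8, 8, 7]
Step 2: Midrank |d_i| (ties get averaged ranks).
ranks: |5|->5.5, |2|->2.5, |5|->5.5, |1|->1, |5|->5.5, |5|->5.5, |2|->2.5, |8|->9.5, |8|->9.5, |7|->8
Step 3: Attach original signs; sum ranks with positive sign and with negative sign.
W+ = 5.5 + 5.5 + 1 + 5.5 + 2.5 + 9.5 + 8 = 37.5
W- = 2.5 + 5.5 + 9.5 = 17.5
(Check: W+ + W- = 55 should equal n(n+1)/2 = 55.)
Step 4: Test statistic W = min(W+, W-) = 17.5.
Step 5: Ties in |d|, so use the tie-corrected normal approximation.
        E[W] = n(n+1)/4 = 10*11/4 = 27.5.
        Tie groups: |d|=2 (t=2), |d|=5 (t=4), |d|=8 (t=2); sum(t^3 - t) = 72.
        Var[W] = n(n+1)(2n+1)/24 - sum(t^3-t)/48 = 2310/24 - 72/48 = 94.75.
        z = (W - E[W]) / sqrt(Var[W]) = (17.5 - 27.5) / 9.7340 = -1.0273.
        Two-sided p = 2*Phi(z) = 0.304265.
Step 6: alpha = 0.1. fail to reject H0.

W+ = 37.5, W- = 17.5, W = min = 17.5, p = 0.304265, fail to reject H0.
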